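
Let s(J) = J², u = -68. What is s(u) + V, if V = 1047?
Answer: 5671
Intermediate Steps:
s(u) + V = (-68)² + 1047 = 4624 + 1047 = 5671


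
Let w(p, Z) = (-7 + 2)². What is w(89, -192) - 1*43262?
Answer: -43237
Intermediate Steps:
w(p, Z) = 25 (w(p, Z) = (-5)² = 25)
w(89, -192) - 1*43262 = 25 - 1*43262 = 25 - 43262 = -43237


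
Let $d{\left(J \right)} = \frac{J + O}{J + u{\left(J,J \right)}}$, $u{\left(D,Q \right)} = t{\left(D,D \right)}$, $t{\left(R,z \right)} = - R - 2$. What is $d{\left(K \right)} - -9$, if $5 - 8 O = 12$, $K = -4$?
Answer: $\frac{183}{16} \approx 11.438$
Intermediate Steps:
$O = - \frac{7}{8}$ ($O = \frac{5}{8} - \frac{3}{2} = - \frac{7}{8} \approx -0.875$)
$t{\left(R,z \right)} = -2 - R$
$u{\left(D,Q \right)} = -2 - D$
$d{\left(J \right)} = \frac{7}{16} - \frac{J}{2}$ ($d{\left(J \right)} = \frac{J - \frac{7}{8}}{J - \left(2 + J\right)} = \frac{- \frac{7}{8} + J}{-2} = \left(- \frac{7}{8} + J\right) \left(- \frac{1}{2}\right) = \frac{7}{16} - \frac{J}{2}$)
$d{\left(K \right)} - -9 = \left(\frac{7}{16} - -2\right) - -9 = \left(\frac{7}{16} + 2\right) + 9 = \frac{39}{16} + 9 = \frac{183}{16}$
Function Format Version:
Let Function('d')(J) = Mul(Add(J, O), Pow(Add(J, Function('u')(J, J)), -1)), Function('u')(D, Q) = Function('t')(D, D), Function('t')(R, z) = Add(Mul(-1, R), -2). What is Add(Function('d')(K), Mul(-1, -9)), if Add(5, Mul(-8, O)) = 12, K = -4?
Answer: Rational(183, 16) ≈ 11.438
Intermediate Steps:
O = Rational(-7, 8) (O = Add(Rational(5, 8), Mul(Rational(-1, 8), 12)) = Add(Rational(5, 8), Rational(-3, 2)) = Rational(-7, 8) ≈ -0.87500)
Function('t')(R, z) = Add(-2, Mul(-1, R))
Function('u')(D, Q) = Add(-2, Mul(-1, D))
Function('d')(J) = Add(Rational(7, 16), Mul(Rational(-1, 2), J)) (Function('d')(J) = Mul(Add(J, Rational(-7, 8)), Pow(Add(J, Add(-2, Mul(-1, J))), -1)) = Mul(Add(Rational(-7, 8), J), Pow(-2, -1)) = Mul(Add(Rational(-7, 8), J), Rational(-1, 2)) = Add(Rational(7, 16), Mul(Rational(-1, 2), J)))
Add(Function('d')(K), Mul(-1, -9)) = Add(Add(Rational(7, 16), Mul(Rational(-1, 2), -4)), Mul(-1, -9)) = Add(Add(Rational(7, 16), 2), 9) = Add(Rational(39, 16), 9) = Rational(183, 16)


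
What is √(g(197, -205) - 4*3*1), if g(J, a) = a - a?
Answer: 2*I*√3 ≈ 3.4641*I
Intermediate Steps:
g(J, a) = 0
√(g(197, -205) - 4*3*1) = √(0 - 4*3*1) = √(0 - 12*1) = √(0 - 12) = √(-12) = 2*I*√3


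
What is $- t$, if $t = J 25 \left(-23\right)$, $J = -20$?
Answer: $-11500$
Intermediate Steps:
$t = 11500$ ($t = \left(-20\right) 25 \left(-23\right) = \left(-500\right) \left(-23\right) = 11500$)
$- t = \left(-1\right) 11500 = -11500$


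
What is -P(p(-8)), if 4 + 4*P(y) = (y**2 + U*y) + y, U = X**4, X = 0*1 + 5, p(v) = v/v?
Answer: -623/4 ≈ -155.75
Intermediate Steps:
p(v) = 1
X = 5 (X = 0 + 5 = 5)
U = 625 (U = 5**4 = 625)
P(y) = -1 + y**2/4 + 313*y/2 (P(y) = -1 + ((y**2 + 625*y) + y)/4 = -1 + (y**2 + 626*y)/4 = -1 + (y**2/4 + 313*y/2) = -1 + y**2/4 + 313*y/2)
-P(p(-8)) = -(-1 + (1/4)*1**2 + (313/2)*1) = -(-1 + (1/4)*1 + 313/2) = -(-1 + 1/4 + 313/2) = -1*623/4 = -623/4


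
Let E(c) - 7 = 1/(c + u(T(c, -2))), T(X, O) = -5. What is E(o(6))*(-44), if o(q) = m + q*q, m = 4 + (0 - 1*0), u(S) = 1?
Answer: -12672/41 ≈ -309.07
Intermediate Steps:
m = 4 (m = 4 + (0 + 0) = 4 + 0 = 4)
o(q) = 4 + q² (o(q) = 4 + q*q = 4 + q²)
E(c) = 7 + 1/(1 + c) (E(c) = 7 + 1/(c + 1) = 7 + 1/(1 + c))
E(o(6))*(-44) = ((8 + 7*(4 + 6²))/(1 + (4 + 6²)))*(-44) = ((8 + 7*(4 + 36))/(1 + (4 + 36)))*(-44) = ((8 + 7*40)/(1 + 40))*(-44) = ((8 + 280)/41)*(-44) = ((1/41)*288)*(-44) = (288/41)*(-44) = -12672/41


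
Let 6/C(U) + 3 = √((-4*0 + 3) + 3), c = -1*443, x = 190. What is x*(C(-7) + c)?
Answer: -85310 - 380*√6 ≈ -86241.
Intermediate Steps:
c = -443
C(U) = 6/(-3 + √6) (C(U) = 6/(-3 + √((-4*0 + 3) + 3)) = 6/(-3 + √((0 + 3) + 3)) = 6/(-3 + √(3 + 3)) = 6/(-3 + √6))
x*(C(-7) + c) = 190*((-6 - 2*√6) - 443) = 190*(-449 - 2*√6) = -85310 - 380*√6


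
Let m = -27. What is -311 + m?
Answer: -338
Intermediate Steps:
-311 + m = -311 - 27 = -338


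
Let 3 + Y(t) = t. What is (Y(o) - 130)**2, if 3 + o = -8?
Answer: 20736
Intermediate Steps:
o = -11 (o = -3 - 8 = -11)
Y(t) = -3 + t
(Y(o) - 130)**2 = ((-3 - 11) - 130)**2 = (-14 - 130)**2 = (-144)**2 = 20736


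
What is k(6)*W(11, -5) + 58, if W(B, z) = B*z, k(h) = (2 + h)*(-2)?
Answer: 938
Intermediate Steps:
k(h) = -4 - 2*h
k(6)*W(11, -5) + 58 = (-4 - 2*6)*(11*(-5)) + 58 = (-4 - 12)*(-55) + 58 = -16*(-55) + 58 = 880 + 58 = 938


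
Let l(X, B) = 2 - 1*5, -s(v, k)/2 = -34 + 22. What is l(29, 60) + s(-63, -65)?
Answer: 21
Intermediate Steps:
s(v, k) = 24 (s(v, k) = -2*(-34 + 22) = -2*(-12) = 24)
l(X, B) = -3 (l(X, B) = 2 - 5 = -3)
l(29, 60) + s(-63, -65) = -3 + 24 = 21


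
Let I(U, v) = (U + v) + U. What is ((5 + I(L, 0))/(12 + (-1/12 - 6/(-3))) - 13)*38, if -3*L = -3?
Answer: -79306/167 ≈ -474.89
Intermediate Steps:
L = 1 (L = -⅓*(-3) = 1)
I(U, v) = v + 2*U
((5 + I(L, 0))/(12 + (-1/12 - 6/(-3))) - 13)*38 = ((5 + (0 + 2*1))/(12 + (-1/12 - 6/(-3))) - 13)*38 = ((5 + (0 + 2))/(12 + (-1*1/12 - 6*(-⅓))) - 13)*38 = ((5 + 2)/(12 + (-1/12 + 2)) - 13)*38 = (7/(12 + 23/12) - 13)*38 = (7/(167/12) - 13)*38 = (7*(12/167) - 13)*38 = (84/167 - 13)*38 = -2087/167*38 = -79306/167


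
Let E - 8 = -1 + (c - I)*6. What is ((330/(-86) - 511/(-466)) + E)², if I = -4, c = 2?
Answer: 650792318089/401521444 ≈ 1620.8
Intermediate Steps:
E = 43 (E = 8 + (-1 + (2 - 1*(-4))*6) = 8 + (-1 + (2 + 4)*6) = 8 + (-1 + 6*6) = 8 + (-1 + 36) = 8 + 35 = 43)
((330/(-86) - 511/(-466)) + E)² = ((330/(-86) - 511/(-466)) + 43)² = ((330*(-1/86) - 511*(-1/466)) + 43)² = ((-165/43 + 511/466) + 43)² = (-54917/20038 + 43)² = (806717/20038)² = 650792318089/401521444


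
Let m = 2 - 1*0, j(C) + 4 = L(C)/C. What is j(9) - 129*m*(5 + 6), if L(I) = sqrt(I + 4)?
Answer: -2842 + sqrt(13)/9 ≈ -2841.6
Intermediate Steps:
L(I) = sqrt(4 + I)
j(C) = -4 + sqrt(4 + C)/C
m = 2 (m = 2 + 0 = 2)
j(9) - 129*m*(5 + 6) = (-4 + sqrt(4 + 9)/9) - 258*(5 + 6) = (-4 + sqrt(13)/9) - 258*11 = (-4 + sqrt(13)/9) - 129*22 = (-4 + sqrt(13)/9) - 2838 = -2842 + sqrt(13)/9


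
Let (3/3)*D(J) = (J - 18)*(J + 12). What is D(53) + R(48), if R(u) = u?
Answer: 2323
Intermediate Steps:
D(J) = (-18 + J)*(12 + J) (D(J) = (J - 18)*(J + 12) = (-18 + J)*(12 + J))
D(53) + R(48) = (-216 + 53² - 6*53) + 48 = (-216 + 2809 - 318) + 48 = 2275 + 48 = 2323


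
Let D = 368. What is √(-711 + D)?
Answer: 7*I*√7 ≈ 18.52*I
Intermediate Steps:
√(-711 + D) = √(-711 + 368) = √(-343) = 7*I*√7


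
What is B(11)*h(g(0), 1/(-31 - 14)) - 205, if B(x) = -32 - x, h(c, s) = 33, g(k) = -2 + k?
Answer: -1624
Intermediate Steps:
B(11)*h(g(0), 1/(-31 - 14)) - 205 = (-32 - 1*11)*33 - 205 = (-32 - 11)*33 - 205 = -43*33 - 205 = -1419 - 205 = -1624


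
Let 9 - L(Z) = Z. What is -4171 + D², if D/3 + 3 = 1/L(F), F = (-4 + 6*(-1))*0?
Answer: -36863/9 ≈ -4095.9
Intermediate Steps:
F = 0 (F = (-4 - 6)*0 = -10*0 = 0)
L(Z) = 9 - Z
D = -26/3 (D = -9 + 3/(9 - 1*0) = -9 + 3/(9 + 0) = -9 + 3/9 = -9 + 3*(⅑) = -9 + ⅓ = -26/3 ≈ -8.6667)
-4171 + D² = -4171 + (-26/3)² = -4171 + 676/9 = -36863/9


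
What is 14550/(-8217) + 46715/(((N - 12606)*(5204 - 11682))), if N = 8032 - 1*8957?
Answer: -424993064915/240083807502 ≈ -1.7702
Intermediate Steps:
N = -925 (N = 8032 - 8957 = -925)
14550/(-8217) + 46715/(((N - 12606)*(5204 - 11682))) = 14550/(-8217) + 46715/(((-925 - 12606)*(5204 - 11682))) = 14550*(-1/8217) + 46715/((-13531*(-6478))) = -4850/2739 + 46715/87653818 = -424993064915/240083807502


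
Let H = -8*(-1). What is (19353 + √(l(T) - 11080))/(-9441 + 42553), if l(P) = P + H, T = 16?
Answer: 19353/33112 + I*√691/8278 ≈ 0.58447 + 0.0031755*I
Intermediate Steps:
H = 8
l(P) = 8 + P (l(P) = P + 8 = 8 + P)
(19353 + √(l(T) - 11080))/(-9441 + 42553) = (19353 + √((8 + 16) - 11080))/(-9441 + 42553) = (19353 + √(24 - 11080))/33112 = (19353 + √(-11056))*(1/33112) = (19353 + 4*I*√691)*(1/33112) = 19353/33112 + I*√691/8278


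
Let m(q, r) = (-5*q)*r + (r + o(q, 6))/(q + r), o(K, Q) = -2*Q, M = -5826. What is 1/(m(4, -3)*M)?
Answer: -1/262170 ≈ -3.8143e-6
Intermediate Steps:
m(q, r) = (-12 + r)/(q + r) - 5*q*r (m(q, r) = (-5*q)*r + (r - 2*6)/(q + r) = -5*q*r + (r - 12)/(q + r) = -5*q*r + (-12 + r)/(q + r) = (-12 + r)/(q + r) - 5*q*r)
1/(m(4, -3)*M) = 1/(((-12 - 3 - 5*4*(-3)**2 - 5*(-3)*4**2)/(4 - 3))*(-5826)) = 1/(((-12 - 3 - 5*4*9 - 5*(-3)*16)/1)*(-5826)) = 1/((1*(-12 - 3 - 180 + 240))*(-5826)) = 1/((1*45)*(-5826)) = 1/(45*(-5826)) = 1/(-262170) = -1/262170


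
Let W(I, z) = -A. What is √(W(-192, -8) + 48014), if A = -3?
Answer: √48017 ≈ 219.13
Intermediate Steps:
W(I, z) = 3 (W(I, z) = -1*(-3) = 3)
√(W(-192, -8) + 48014) = √(3 + 48014) = √48017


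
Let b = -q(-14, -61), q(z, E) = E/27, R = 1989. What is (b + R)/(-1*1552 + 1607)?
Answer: 53764/1485 ≈ 36.205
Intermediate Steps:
q(z, E) = E/27 (q(z, E) = E*(1/27) = E/27)
b = 61/27 (b = -(-61)/27 = -1*(-61/27) = 61/27 ≈ 2.2593)
(b + R)/(-1*1552 + 1607) = (61/27 + 1989)/(-1*1552 + 1607) = 53764/(27*(-1552 + 1607)) = (53764/27)/55 = (53764/27)*(1/55) = 53764/1485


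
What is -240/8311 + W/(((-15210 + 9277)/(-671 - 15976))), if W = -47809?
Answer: -6614530375473/49309163 ≈ -1.3414e+5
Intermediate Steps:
-240/8311 + W/(((-15210 + 9277)/(-671 - 15976))) = -240/8311 - 47809*(-671 - 15976)/(-15210 + 9277) = -240*1/8311 - 47809/((-5933/(-16647))) = -240/8311 - 47809/((-5933*(-1/16647))) = -240/8311 - 47809/5933/16647 = -240/8311 - 47809*16647/5933 = -240/8311 - 795876423/5933 = -6614530375473/49309163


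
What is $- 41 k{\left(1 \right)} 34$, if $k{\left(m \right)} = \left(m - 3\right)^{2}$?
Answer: $-5576$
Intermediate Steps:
$k{\left(m \right)} = \left(-3 + m\right)^{2}$
$- 41 k{\left(1 \right)} 34 = - 41 \left(-3 + 1\right)^{2} \cdot 34 = - 41 \left(-2\right)^{2} \cdot 34 = \left(-41\right) 4 \cdot 34 = \left(-164\right) 34 = -5576$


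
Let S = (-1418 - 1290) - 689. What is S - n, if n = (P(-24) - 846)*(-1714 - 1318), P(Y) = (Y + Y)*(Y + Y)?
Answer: 4417259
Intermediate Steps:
P(Y) = 4*Y² (P(Y) = (2*Y)*(2*Y) = 4*Y²)
S = -3397 (S = -2708 - 689 = -3397)
n = -4420656 (n = (4*(-24)² - 846)*(-1714 - 1318) = (4*576 - 846)*(-3032) = (2304 - 846)*(-3032) = 1458*(-3032) = -4420656)
S - n = -3397 - 1*(-4420656) = -3397 + 4420656 = 4417259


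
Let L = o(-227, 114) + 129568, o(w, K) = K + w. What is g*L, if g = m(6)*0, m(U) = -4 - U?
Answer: 0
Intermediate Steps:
g = 0 (g = (-4 - 1*6)*0 = (-4 - 6)*0 = -10*0 = 0)
L = 129455 (L = (114 - 227) + 129568 = -113 + 129568 = 129455)
g*L = 0*129455 = 0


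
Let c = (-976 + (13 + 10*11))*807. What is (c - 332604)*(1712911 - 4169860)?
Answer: 2508483505275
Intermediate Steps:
c = -688371 (c = (-976 + (13 + 110))*807 = (-976 + 123)*807 = -853*807 = -688371)
(c - 332604)*(1712911 - 4169860) = (-688371 - 332604)*(1712911 - 4169860) = -1020975*(-2456949) = 2508483505275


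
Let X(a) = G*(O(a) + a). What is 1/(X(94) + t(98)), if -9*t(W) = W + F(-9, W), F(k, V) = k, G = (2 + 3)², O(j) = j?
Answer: 9/42211 ≈ 0.00021321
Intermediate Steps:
G = 25 (G = 5² = 25)
t(W) = 1 - W/9 (t(W) = -(W - 9)/9 = -(-9 + W)/9 = 1 - W/9)
X(a) = 50*a (X(a) = 25*(a + a) = 25*(2*a) = 50*a)
1/(X(94) + t(98)) = 1/(50*94 + (1 - ⅑*98)) = 1/(4700 + (1 - 98/9)) = 1/(4700 - 89/9) = 1/(42211/9) = 9/42211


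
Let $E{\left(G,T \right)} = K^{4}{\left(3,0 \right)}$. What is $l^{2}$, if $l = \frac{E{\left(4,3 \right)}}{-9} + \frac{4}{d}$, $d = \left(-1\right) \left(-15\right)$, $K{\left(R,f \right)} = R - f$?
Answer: $\frac{17161}{225} \approx 76.271$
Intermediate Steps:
$E{\left(G,T \right)} = 81$ ($E{\left(G,T \right)} = \left(3 - 0\right)^{4} = \left(3 + 0\right)^{4} = 3^{4} = 81$)
$d = 15$
$l = - \frac{131}{15}$ ($l = \frac{81}{-9} + \frac{4}{15} = 81 \left(- \frac{1}{9}\right) + 4 \cdot \frac{1}{15} = -9 + \frac{4}{15} = - \frac{131}{15} \approx -8.7333$)
$l^{2} = \left(- \frac{131}{15}\right)^{2} = \frac{17161}{225}$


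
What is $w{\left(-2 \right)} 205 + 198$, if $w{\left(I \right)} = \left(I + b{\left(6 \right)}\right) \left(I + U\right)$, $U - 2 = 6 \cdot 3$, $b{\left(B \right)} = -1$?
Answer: $-10872$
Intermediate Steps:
$U = 20$ ($U = 2 + 6 \cdot 3 = 2 + 18 = 20$)
$w{\left(I \right)} = \left(-1 + I\right) \left(20 + I\right)$ ($w{\left(I \right)} = \left(I - 1\right) \left(I + 20\right) = \left(-1 + I\right) \left(20 + I\right)$)
$w{\left(-2 \right)} 205 + 198 = \left(-20 + \left(-2\right)^{2} + 19 \left(-2\right)\right) 205 + 198 = \left(-20 + 4 - 38\right) 205 + 198 = \left(-54\right) 205 + 198 = -11070 + 198 = -10872$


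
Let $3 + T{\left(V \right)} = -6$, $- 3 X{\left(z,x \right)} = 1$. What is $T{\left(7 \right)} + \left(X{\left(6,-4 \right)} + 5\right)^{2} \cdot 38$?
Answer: $\frac{7367}{9} \approx 818.56$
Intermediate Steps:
$X{\left(z,x \right)} = - \frac{1}{3}$ ($X{\left(z,x \right)} = \left(- \frac{1}{3}\right) 1 = - \frac{1}{3}$)
$T{\left(V \right)} = -9$ ($T{\left(V \right)} = -3 - 6 = -9$)
$T{\left(7 \right)} + \left(X{\left(6,-4 \right)} + 5\right)^{2} \cdot 38 = -9 + \left(- \frac{1}{3} + 5\right)^{2} \cdot 38 = -9 + \left(\frac{14}{3}\right)^{2} \cdot 38 = -9 + \frac{196}{9} \cdot 38 = -9 + \frac{7448}{9} = \frac{7367}{9}$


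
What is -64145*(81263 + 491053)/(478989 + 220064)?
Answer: -36711209820/699053 ≈ -52516.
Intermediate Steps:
-64145*(81263 + 491053)/(478989 + 220064) = -64145/(699053/572316) = -64145/(699053*(1/572316)) = -64145/699053/572316 = -64145*572316/699053 = -36711209820/699053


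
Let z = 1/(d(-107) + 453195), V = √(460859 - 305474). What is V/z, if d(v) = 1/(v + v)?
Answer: 290951187*√17265/214 ≈ 1.7864e+8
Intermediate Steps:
d(v) = 1/(2*v)
V = 3*√17265 (V = √155385 = 3*√17265 ≈ 394.19)
z = 214/96983729 (z = 1/((½)/(-107) + 453195) = 1/((½)*(-1/107) + 453195) = 1/(-1/214 + 453195) = 1/(96983729/214) = 214/96983729 ≈ 2.2066e-6)
V/z = (3*√17265)/(214/96983729) = (3*√17265)*(96983729/214) = 290951187*√17265/214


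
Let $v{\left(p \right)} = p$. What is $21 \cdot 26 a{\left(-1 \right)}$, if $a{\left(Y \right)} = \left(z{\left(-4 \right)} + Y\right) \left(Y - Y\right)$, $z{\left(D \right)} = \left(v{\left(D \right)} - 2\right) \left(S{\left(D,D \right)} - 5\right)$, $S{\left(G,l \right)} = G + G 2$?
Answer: $0$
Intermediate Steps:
$S{\left(G,l \right)} = 3 G$ ($S{\left(G,l \right)} = G + 2 G = 3 G$)
$z{\left(D \right)} = \left(-5 + 3 D\right) \left(-2 + D\right)$ ($z{\left(D \right)} = \left(D - 2\right) \left(3 D - 5\right) = \left(-2 + D\right) \left(-5 + 3 D\right) = \left(-5 + 3 D\right) \left(-2 + D\right)$)
$a{\left(Y \right)} = 0$ ($a{\left(Y \right)} = \left(\left(10 - -44 + 3 \left(-4\right)^{2}\right) + Y\right) \left(Y - Y\right) = \left(\left(10 + 44 + 3 \cdot 16\right) + Y\right) 0 = \left(\left(10 + 44 + 48\right) + Y\right) 0 = \left(102 + Y\right) 0 = 0$)
$21 \cdot 26 a{\left(-1 \right)} = 21 \cdot 26 \cdot 0 = 546 \cdot 0 = 0$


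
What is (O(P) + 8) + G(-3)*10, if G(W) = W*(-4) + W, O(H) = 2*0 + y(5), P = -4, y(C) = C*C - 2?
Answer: 121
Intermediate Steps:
y(C) = -2 + C² (y(C) = C² - 2 = -2 + C²)
O(H) = 23 (O(H) = 2*0 + (-2 + 5²) = 0 + (-2 + 25) = 0 + 23 = 23)
G(W) = -3*W (G(W) = -4*W + W = -3*W)
(O(P) + 8) + G(-3)*10 = (23 + 8) - 3*(-3)*10 = 31 + 9*10 = 31 + 90 = 121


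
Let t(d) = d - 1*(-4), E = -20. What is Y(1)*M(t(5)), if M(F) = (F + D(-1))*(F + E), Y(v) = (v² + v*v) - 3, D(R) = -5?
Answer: 44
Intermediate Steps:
t(d) = 4 + d (t(d) = d + 4 = 4 + d)
Y(v) = -3 + 2*v² (Y(v) = (v² + v²) - 3 = 2*v² - 3 = -3 + 2*v²)
M(F) = (-20 + F)*(-5 + F) (M(F) = (F - 5)*(F - 20) = (-5 + F)*(-20 + F) = (-20 + F)*(-5 + F))
Y(1)*M(t(5)) = (-3 + 2*1²)*(100 + (4 + 5)² - 25*(4 + 5)) = (-3 + 2*1)*(100 + 9² - 25*9) = (-3 + 2)*(100 + 81 - 225) = -1*(-44) = 44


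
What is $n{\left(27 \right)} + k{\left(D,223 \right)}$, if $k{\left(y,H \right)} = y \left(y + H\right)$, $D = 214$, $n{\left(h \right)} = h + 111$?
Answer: $93656$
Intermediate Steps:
$n{\left(h \right)} = 111 + h$
$k{\left(y,H \right)} = y \left(H + y\right)$
$n{\left(27 \right)} + k{\left(D,223 \right)} = \left(111 + 27\right) + 214 \left(223 + 214\right) = 138 + 214 \cdot 437 = 138 + 93518 = 93656$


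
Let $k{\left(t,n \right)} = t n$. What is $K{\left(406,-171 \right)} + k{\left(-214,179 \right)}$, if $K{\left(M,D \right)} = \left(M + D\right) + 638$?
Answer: $-37433$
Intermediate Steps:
$k{\left(t,n \right)} = n t$
$K{\left(M,D \right)} = 638 + D + M$ ($K{\left(M,D \right)} = \left(D + M\right) + 638 = 638 + D + M$)
$K{\left(406,-171 \right)} + k{\left(-214,179 \right)} = \left(638 - 171 + 406\right) + 179 \left(-214\right) = 873 - 38306 = -37433$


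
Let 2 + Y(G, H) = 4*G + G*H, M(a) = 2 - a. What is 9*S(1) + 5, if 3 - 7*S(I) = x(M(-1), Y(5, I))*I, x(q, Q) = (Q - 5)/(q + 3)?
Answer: 5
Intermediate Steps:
Y(G, H) = -2 + 4*G + G*H (Y(G, H) = -2 + (4*G + G*H) = -2 + 4*G + G*H)
x(q, Q) = (-5 + Q)/(3 + q)
S(I) = 3/7 - I*(13/6 + 5*I/6)/7 (S(I) = 3/7 - (-5 + (-2 + 4*5 + 5*I))/(3 + (2 - 1*(-1)))*I/7 = 3/7 - (-5 + (-2 + 20 + 5*I))/(3 + (2 + 1))*I/7 = 3/7 - (-5 + (18 + 5*I))/(3 + 3)*I/7 = 3/7 - (13 + 5*I)/6*I/7 = 3/7 - (13/6 + 5*I/6)*I/7 = 3/7 - I*(13/6 + 5*I/6)/7)
9*S(1) + 5 = 9*(3/7 - 1/42*1*(13 + 5*1)) + 5 = 9*(3/7 - 1/42*1*(13 + 5)) + 5 = 9*(3/7 - 1/42*1*18) + 5 = 9*(3/7 - 3/7) + 5 = 9*0 + 5 = 0 + 5 = 5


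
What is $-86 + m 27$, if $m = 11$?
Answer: $211$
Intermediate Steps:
$-86 + m 27 = -86 + 11 \cdot 27 = -86 + 297 = 211$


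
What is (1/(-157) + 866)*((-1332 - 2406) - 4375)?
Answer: -1103051593/157 ≈ -7.0258e+6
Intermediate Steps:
(1/(-157) + 866)*((-1332 - 2406) - 4375) = (-1/157 + 866)*(-3738 - 4375) = (135961/157)*(-8113) = -1103051593/157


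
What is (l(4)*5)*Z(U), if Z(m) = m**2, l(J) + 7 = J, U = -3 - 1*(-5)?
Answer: -60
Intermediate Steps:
U = 2 (U = -3 + 5 = 2)
l(J) = -7 + J
(l(4)*5)*Z(U) = ((-7 + 4)*5)*2**2 = -3*5*4 = -15*4 = -60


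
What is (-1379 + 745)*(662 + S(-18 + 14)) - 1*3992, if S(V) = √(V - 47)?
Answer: -423700 - 634*I*√51 ≈ -4.237e+5 - 4527.7*I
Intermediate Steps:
S(V) = √(-47 + V)
(-1379 + 745)*(662 + S(-18 + 14)) - 1*3992 = (-1379 + 745)*(662 + √(-47 + (-18 + 14))) - 1*3992 = -634*(662 + √(-47 - 4)) - 3992 = -634*(662 + √(-51)) - 3992 = -634*(662 + I*√51) - 3992 = (-419708 - 634*I*√51) - 3992 = -423700 - 634*I*√51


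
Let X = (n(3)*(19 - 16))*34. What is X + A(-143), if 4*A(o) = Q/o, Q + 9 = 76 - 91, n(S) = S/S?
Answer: 14592/143 ≈ 102.04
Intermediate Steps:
n(S) = 1
Q = -24 (Q = -9 + (76 - 91) = -9 - 15 = -24)
A(o) = -6/o (A(o) = (-24/o)/4 = -6/o)
X = 102 (X = (1*(19 - 16))*34 = (1*3)*34 = 3*34 = 102)
X + A(-143) = 102 - 6/(-143) = 102 - 6*(-1/143) = 102 + 6/143 = 14592/143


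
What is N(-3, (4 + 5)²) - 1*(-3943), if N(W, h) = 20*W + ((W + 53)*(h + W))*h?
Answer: 319783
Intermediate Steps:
N(W, h) = 20*W + h*(53 + W)*(W + h) (N(W, h) = 20*W + ((53 + W)*(W + h))*h = 20*W + h*(53 + W)*(W + h))
N(-3, (4 + 5)²) - 1*(-3943) = (20*(-3) + 53*((4 + 5)²)² - 3*(4 + 5)⁴ + (4 + 5)²*(-3)² + 53*(-3)*(4 + 5)²) - 1*(-3943) = (-60 + 53*(9²)² - 3*(9²)² + 9²*9 + 53*(-3)*9²) + 3943 = (-60 + 53*81² - 3*81² + 81*9 + 53*(-3)*81) + 3943 = (-60 + 53*6561 - 3*6561 + 729 - 12879) + 3943 = (-60 + 347733 - 19683 + 729 - 12879) + 3943 = 315840 + 3943 = 319783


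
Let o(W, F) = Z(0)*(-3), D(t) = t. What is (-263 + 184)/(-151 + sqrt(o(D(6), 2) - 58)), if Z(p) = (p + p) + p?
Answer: 11929/22859 + 79*I*sqrt(58)/22859 ≈ 0.52185 + 0.02632*I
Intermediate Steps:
Z(p) = 3*p (Z(p) = 2*p + p = 3*p)
o(W, F) = 0 (o(W, F) = (3*0)*(-3) = 0*(-3) = 0)
(-263 + 184)/(-151 + sqrt(o(D(6), 2) - 58)) = (-263 + 184)/(-151 + sqrt(0 - 58)) = -79/(-151 + sqrt(-58)) = -79/(-151 + I*sqrt(58))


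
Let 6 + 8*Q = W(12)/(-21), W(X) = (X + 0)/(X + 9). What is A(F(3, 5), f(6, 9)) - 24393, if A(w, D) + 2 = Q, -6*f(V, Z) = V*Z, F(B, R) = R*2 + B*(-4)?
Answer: -14344703/588 ≈ -24396.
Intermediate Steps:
W(X) = X/(9 + X)
F(B, R) = -4*B + 2*R (F(B, R) = 2*R - 4*B = -4*B + 2*R)
f(V, Z) = -V*Z/6
Q = -443/588 (Q = -3/4 + ((12/(9 + 12))/(-21))/8 = -3/4 + ((12/21)*(-1/21))/8 = -3/4 + ((12*(1/21))*(-1/21))/8 = -3/4 + ((4/7)*(-1/21))/8 = -3/4 + (1/8)*(-4/147) = -3/4 - 1/294 = -443/588 ≈ -0.75340)
A(w, D) = -1619/588 (A(w, D) = -2 - 443/588 = -1619/588)
A(F(3, 5), f(6, 9)) - 24393 = -1619/588 - 24393 = -14344703/588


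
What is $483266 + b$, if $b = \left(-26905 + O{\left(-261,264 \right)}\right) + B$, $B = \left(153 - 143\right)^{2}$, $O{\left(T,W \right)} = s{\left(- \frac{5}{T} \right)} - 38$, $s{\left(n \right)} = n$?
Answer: $\frac{119126408}{261} \approx 4.5642 \cdot 10^{5}$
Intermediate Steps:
$O{\left(T,W \right)} = -38 - \frac{5}{T}$ ($O{\left(T,W \right)} = - \frac{5}{T} - 38 = -38 - \frac{5}{T}$)
$B = 100$ ($B = 10^{2} = 100$)
$b = - \frac{7006018}{261}$ ($b = \left(-26905 - \left(38 + \frac{5}{-261}\right)\right) + 100 = \left(-26905 - \frac{9913}{261}\right) + 100 = - \frac{7032118}{261} + 100 = - \frac{7006018}{261} \approx -26843.0$)
$483266 + b = 483266 - \frac{7006018}{261} = \frac{119126408}{261}$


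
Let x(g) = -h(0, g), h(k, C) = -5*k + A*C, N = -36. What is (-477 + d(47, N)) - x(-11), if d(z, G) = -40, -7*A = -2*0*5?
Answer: -517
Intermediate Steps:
A = 0 (A = -(-2*0)*5/7 = -0*5 = -⅐*0 = 0)
h(k, C) = -5*k (h(k, C) = -5*k + 0*C = -5*k + 0 = -5*k)
x(g) = 0 (x(g) = -(-5)*0 = -1*0 = 0)
(-477 + d(47, N)) - x(-11) = (-477 - 40) - 1*0 = -517 + 0 = -517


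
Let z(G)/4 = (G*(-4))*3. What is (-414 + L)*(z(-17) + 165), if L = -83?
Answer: -487557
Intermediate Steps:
z(G) = -48*G (z(G) = 4*((G*(-4))*3) = 4*(-4*G*3) = 4*(-12*G) = -48*G)
(-414 + L)*(z(-17) + 165) = (-414 - 83)*(-48*(-17) + 165) = -497*(816 + 165) = -497*981 = -487557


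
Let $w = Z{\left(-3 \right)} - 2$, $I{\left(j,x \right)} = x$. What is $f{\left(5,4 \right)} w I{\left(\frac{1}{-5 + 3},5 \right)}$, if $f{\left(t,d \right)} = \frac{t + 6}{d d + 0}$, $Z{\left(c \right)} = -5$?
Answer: $- \frac{385}{16} \approx -24.063$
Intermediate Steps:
$f{\left(t,d \right)} = \frac{6 + t}{d^{2}}$ ($f{\left(t,d \right)} = \frac{6 + t}{d^{2} + 0} = \frac{6 + t}{d^{2}}$)
$w = -7$ ($w = -5 - 2 = -7$)
$f{\left(5,4 \right)} w I{\left(\frac{1}{-5 + 3},5 \right)} = \frac{6 + 5}{16} \left(-7\right) 5 = \frac{1}{16} \cdot 11 \left(-7\right) 5 = \frac{11}{16} \left(-7\right) 5 = \left(- \frac{77}{16}\right) 5 = - \frac{385}{16}$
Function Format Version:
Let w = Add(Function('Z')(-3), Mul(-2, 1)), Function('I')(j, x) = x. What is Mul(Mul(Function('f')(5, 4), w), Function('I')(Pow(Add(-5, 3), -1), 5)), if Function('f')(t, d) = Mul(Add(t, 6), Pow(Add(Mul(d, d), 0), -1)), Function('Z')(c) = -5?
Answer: Rational(-385, 16) ≈ -24.063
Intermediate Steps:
Function('f')(t, d) = Mul(Pow(d, -2), Add(6, t)) (Function('f')(t, d) = Mul(Add(6, t), Pow(Add(Pow(d, 2), 0), -1)) = Mul(Add(6, t), Pow(Pow(d, 2), -1)) = Mul(Add(6, t), Pow(d, -2)) = Mul(Pow(d, -2), Add(6, t)))
w = -7 (w = Add(-5, Mul(-2, 1)) = Add(-5, -2) = -7)
Mul(Mul(Function('f')(5, 4), w), Function('I')(Pow(Add(-5, 3), -1), 5)) = Mul(Mul(Mul(Pow(4, -2), Add(6, 5)), -7), 5) = Mul(Mul(Mul(Rational(1, 16), 11), -7), 5) = Mul(Mul(Rational(11, 16), -7), 5) = Mul(Rational(-77, 16), 5) = Rational(-385, 16)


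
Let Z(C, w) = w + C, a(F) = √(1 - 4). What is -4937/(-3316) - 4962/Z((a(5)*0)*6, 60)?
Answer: -1346481/16580 ≈ -81.211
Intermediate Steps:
a(F) = I*√3 (a(F) = √(-3) = I*√3)
Z(C, w) = C + w
-4937/(-3316) - 4962/Z((a(5)*0)*6, 60) = -4937/(-3316) - 4962/(((I*√3)*0)*6 + 60) = -4937*(-1/3316) - 4962/(0*6 + 60) = 4937/3316 - 4962/(0 + 60) = 4937/3316 - 4962/60 = 4937/3316 - 4962*1/60 = 4937/3316 - 827/10 = -1346481/16580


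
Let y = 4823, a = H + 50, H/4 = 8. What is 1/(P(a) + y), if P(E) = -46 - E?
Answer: 1/4695 ≈ 0.00021299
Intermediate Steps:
H = 32 (H = 4*8 = 32)
a = 82 (a = 32 + 50 = 82)
1/(P(a) + y) = 1/((-46 - 1*82) + 4823) = 1/((-46 - 82) + 4823) = 1/(-128 + 4823) = 1/4695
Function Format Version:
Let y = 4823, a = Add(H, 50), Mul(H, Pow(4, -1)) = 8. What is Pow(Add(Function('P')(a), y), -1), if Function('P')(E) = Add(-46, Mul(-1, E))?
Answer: Rational(1, 4695) ≈ 0.00021299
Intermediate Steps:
H = 32 (H = Mul(4, 8) = 32)
a = 82 (a = Add(32, 50) = 82)
Pow(Add(Function('P')(a), y), -1) = Pow(Add(Add(-46, Mul(-1, 82)), 4823), -1) = Pow(Add(Add(-46, -82), 4823), -1) = Pow(Add(-128, 4823), -1) = Pow(4695, -1) = Rational(1, 4695)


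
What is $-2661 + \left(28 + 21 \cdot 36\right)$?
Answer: $-1877$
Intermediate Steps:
$-2661 + \left(28 + 21 \cdot 36\right) = -2661 + \left(28 + 756\right) = -2661 + 784 = -1877$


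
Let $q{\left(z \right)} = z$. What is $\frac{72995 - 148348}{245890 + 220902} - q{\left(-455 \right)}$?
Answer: $\frac{212315007}{466792} \approx 454.84$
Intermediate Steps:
$\frac{72995 - 148348}{245890 + 220902} - q{\left(-455 \right)} = \frac{72995 - 148348}{245890 + 220902} - -455 = - \frac{75353}{466792} + 455 = \frac{212315007}{466792}$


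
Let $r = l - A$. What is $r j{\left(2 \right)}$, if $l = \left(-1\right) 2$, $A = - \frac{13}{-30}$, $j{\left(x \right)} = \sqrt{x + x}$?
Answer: $- \frac{73}{15} \approx -4.8667$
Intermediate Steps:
$j{\left(x \right)} = \sqrt{2} \sqrt{x}$ ($j{\left(x \right)} = \sqrt{2 x} = \sqrt{2} \sqrt{x}$)
$A = \frac{13}{30}$ ($A = \left(-13\right) \left(- \frac{1}{30}\right) = \frac{13}{30} \approx 0.43333$)
$l = -2$
$r = - \frac{73}{30}$ ($r = -2 - \frac{13}{30} = - \frac{73}{30} \approx -2.4333$)
$r j{\left(2 \right)} = - \frac{73 \sqrt{2} \sqrt{2}}{30} = \left(- \frac{73}{30}\right) 2 = - \frac{73}{15}$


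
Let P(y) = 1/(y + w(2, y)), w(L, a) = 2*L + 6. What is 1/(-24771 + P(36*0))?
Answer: -10/247709 ≈ -4.0370e-5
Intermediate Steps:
w(L, a) = 6 + 2*L
P(y) = 1/(10 + y) (P(y) = 1/(y + (6 + 2*2)) = 1/(y + (6 + 4)) = 1/(y + 10) = 1/(10 + y))
1/(-24771 + P(36*0)) = 1/(-24771 + 1/(10 + 36*0)) = 1/(-24771 + 1/(10 + 0)) = 1/(-24771 + 1/10) = 1/(-247709/10) = -10/247709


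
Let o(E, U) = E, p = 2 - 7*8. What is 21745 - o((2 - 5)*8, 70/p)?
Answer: 21769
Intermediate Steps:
p = -54 (p = 2 - 56 = -54)
21745 - o((2 - 5)*8, 70/p) = 21745 - (2 - 5)*8 = 21745 - (-3)*8 = 21745 - 1*(-24) = 21745 + 24 = 21769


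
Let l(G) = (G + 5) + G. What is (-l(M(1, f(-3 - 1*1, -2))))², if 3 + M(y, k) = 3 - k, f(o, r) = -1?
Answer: 49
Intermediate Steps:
M(y, k) = -k (M(y, k) = -3 + (3 - k) = -k)
l(G) = 5 + 2*G (l(G) = (5 + G) + G = 5 + 2*G)
(-l(M(1, f(-3 - 1*1, -2))))² = (-(5 + 2*(-1*(-1))))² = (-(5 + 2*1))² = (-(5 + 2))² = (-1*7)² = (-7)² = 49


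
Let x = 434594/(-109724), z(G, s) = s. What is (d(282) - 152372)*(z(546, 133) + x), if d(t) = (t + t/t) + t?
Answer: -1074694733643/54862 ≈ -1.9589e+7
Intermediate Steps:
x = -217297/54862 (x = 434594*(-1/109724) = -217297/54862 ≈ -3.9608)
d(t) = 1 + 2*t (d(t) = (t + 1) + t = (1 + t) + t = 1 + 2*t)
(d(282) - 152372)*(z(546, 133) + x) = ((1 + 2*282) - 152372)*(133 - 217297/54862) = ((1 + 564) - 152372)*(7079349/54862) = (565 - 152372)*(7079349/54862) = -151807*7079349/54862 = -1074694733643/54862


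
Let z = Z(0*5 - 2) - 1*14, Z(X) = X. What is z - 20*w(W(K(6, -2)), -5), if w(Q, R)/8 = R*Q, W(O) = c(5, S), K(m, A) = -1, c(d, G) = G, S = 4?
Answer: 3184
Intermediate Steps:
W(O) = 4
w(Q, R) = 8*Q*R (w(Q, R) = 8*(R*Q) = 8*(Q*R) = 8*Q*R)
z = -16 (z = (0*5 - 2) - 1*14 = (0 - 2) - 14 = -2 - 14 = -16)
z - 20*w(W(K(6, -2)), -5) = -16 - 160*4*(-5) = -16 - 20*(-160) = -16 + 3200 = 3184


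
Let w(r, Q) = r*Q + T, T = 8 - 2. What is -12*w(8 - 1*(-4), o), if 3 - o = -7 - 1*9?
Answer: -2808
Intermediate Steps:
T = 6
o = 19 (o = 3 - (-7 - 1*9) = 3 - (-7 - 9) = 3 - 1*(-16) = 3 + 16 = 19)
w(r, Q) = 6 + Q*r (w(r, Q) = r*Q + 6 = Q*r + 6 = 6 + Q*r)
-12*w(8 - 1*(-4), o) = -12*(6 + 19*(8 - 1*(-4))) = -12*(6 + 19*(8 + 4)) = -12*(6 + 19*12) = -12*(6 + 228) = -12*234 = -2808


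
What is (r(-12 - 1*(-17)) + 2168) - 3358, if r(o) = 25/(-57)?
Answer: -67855/57 ≈ -1190.4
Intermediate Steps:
r(o) = -25/57 (r(o) = 25*(-1/57) = -25/57)
(r(-12 - 1*(-17)) + 2168) - 3358 = (-25/57 + 2168) - 3358 = 123551/57 - 3358 = -67855/57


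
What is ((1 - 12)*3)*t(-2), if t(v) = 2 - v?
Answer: -132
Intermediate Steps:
((1 - 12)*3)*t(-2) = ((1 - 12)*3)*(2 - 1*(-2)) = (-11*3)*(2 + 2) = -33*4 = -132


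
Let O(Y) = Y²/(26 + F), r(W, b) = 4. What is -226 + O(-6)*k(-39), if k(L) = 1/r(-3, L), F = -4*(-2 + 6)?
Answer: -2251/10 ≈ -225.10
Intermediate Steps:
F = -16 (F = -4*4 = -16)
k(L) = ¼ (k(L) = 1/4 = ¼)
O(Y) = Y²/10 (O(Y) = Y²/(26 - 16) = Y²/10)
-226 + O(-6)*k(-39) = -226 + ((⅒)*(-6)²)*(¼) = -226 + ((⅒)*36)*(¼) = -226 + (18/5)*(¼) = -226 + 9/10 = -2251/10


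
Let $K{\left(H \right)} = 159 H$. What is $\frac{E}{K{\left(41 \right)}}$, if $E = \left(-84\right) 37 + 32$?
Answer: $- \frac{3076}{6519} \approx -0.47185$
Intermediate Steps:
$E = -3076$ ($E = -3108 + 32 = -3076$)
$\frac{E}{K{\left(41 \right)}} = - \frac{3076}{159 \cdot 41} = - \frac{3076}{6519}$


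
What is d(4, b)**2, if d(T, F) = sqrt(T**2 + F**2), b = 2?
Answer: 20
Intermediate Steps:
d(T, F) = sqrt(F**2 + T**2)
d(4, b)**2 = (sqrt(2**2 + 4**2))**2 = (sqrt(4 + 16))**2 = (sqrt(20))**2 = (2*sqrt(5))**2 = 20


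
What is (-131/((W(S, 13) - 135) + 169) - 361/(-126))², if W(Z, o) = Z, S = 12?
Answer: 625/2099601 ≈ 0.00029768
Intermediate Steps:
(-131/((W(S, 13) - 135) + 169) - 361/(-126))² = (-131/((12 - 135) + 169) - 361/(-126))² = (-131/(-123 + 169) - 361*(-1/126))² = (-131/46 + 361/126)² = (25/1449)² = 625/2099601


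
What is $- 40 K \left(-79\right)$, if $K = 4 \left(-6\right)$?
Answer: $-75840$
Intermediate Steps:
$K = -24$
$- 40 K \left(-79\right) = \left(-40\right) \left(-24\right) \left(-79\right) = 960 \left(-79\right) = -75840$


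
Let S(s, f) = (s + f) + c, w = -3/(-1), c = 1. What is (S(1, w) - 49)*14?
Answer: -616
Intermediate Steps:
w = 3 (w = -3*(-1) = 3)
S(s, f) = 1 + f + s (S(s, f) = (s + f) + 1 = (f + s) + 1 = 1 + f + s)
(S(1, w) - 49)*14 = ((1 + 3 + 1) - 49)*14 = (5 - 49)*14 = -44*14 = -616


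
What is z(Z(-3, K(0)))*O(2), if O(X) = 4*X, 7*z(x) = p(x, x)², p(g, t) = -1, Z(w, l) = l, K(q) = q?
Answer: 8/7 ≈ 1.1429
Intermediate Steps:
z(x) = ⅐ (z(x) = (⅐)*(-1)² = (⅐)*1 = ⅐)
z(Z(-3, K(0)))*O(2) = (4*2)/7 = (⅐)*8 = 8/7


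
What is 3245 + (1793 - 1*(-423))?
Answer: 5461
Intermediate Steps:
3245 + (1793 - 1*(-423)) = 3245 + (1793 + 423) = 3245 + 2216 = 5461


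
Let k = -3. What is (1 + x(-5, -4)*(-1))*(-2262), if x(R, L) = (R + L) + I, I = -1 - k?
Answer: -18096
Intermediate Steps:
I = 2 (I = -1 - 1*(-3) = -1 + 3 = 2)
x(R, L) = 2 + L + R (x(R, L) = (R + L) + 2 = (L + R) + 2 = 2 + L + R)
(1 + x(-5, -4)*(-1))*(-2262) = (1 + (2 - 4 - 5)*(-1))*(-2262) = (1 - 7*(-1))*(-2262) = (1 + 7)*(-2262) = 8*(-2262) = -18096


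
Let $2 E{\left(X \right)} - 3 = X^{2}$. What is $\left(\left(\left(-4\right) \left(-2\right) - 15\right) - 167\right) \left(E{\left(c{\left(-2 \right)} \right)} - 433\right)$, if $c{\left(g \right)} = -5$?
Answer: $72906$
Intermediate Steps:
$E{\left(X \right)} = \frac{3}{2} + \frac{X^{2}}{2}$
$\left(\left(\left(-4\right) \left(-2\right) - 15\right) - 167\right) \left(E{\left(c{\left(-2 \right)} \right)} - 433\right) = \left(\left(\left(-4\right) \left(-2\right) - 15\right) - 167\right) \left(\left(\frac{3}{2} + \frac{\left(-5\right)^{2}}{2}\right) - 433\right) = \left(\left(8 - 15\right) - 167\right) \left(\left(\frac{3}{2} + \frac{1}{2} \cdot 25\right) - 433\right) = \left(-7 - 167\right) \left(\left(\frac{3}{2} + \frac{25}{2}\right) - 433\right) = - 174 \left(14 - 433\right) = \left(-174\right) \left(-419\right) = 72906$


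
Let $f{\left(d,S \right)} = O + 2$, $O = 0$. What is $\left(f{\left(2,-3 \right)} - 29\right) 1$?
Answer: $-27$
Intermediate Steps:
$f{\left(d,S \right)} = 2$ ($f{\left(d,S \right)} = 0 + 2 = 2$)
$\left(f{\left(2,-3 \right)} - 29\right) 1 = \left(2 - 29\right) 1 = \left(-27\right) 1 = -27$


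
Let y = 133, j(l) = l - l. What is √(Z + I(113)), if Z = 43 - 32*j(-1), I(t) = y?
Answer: 4*√11 ≈ 13.266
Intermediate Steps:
j(l) = 0
I(t) = 133
Z = 43 (Z = 43 - 32*0 = 43 + 0 = 43)
√(Z + I(113)) = √(43 + 133) = √176 = 4*√11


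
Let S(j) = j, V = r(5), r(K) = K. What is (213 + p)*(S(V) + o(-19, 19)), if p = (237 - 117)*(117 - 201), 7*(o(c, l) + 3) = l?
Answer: -325611/7 ≈ -46516.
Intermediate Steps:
o(c, l) = -3 + l/7
p = -10080 (p = 120*(-84) = -10080)
V = 5
(213 + p)*(S(V) + o(-19, 19)) = (213 - 10080)*(5 + (-3 + (1/7)*19)) = -9867*(5 + (-3 + 19/7)) = -9867*(5 - 2/7) = -9867*33/7 = -325611/7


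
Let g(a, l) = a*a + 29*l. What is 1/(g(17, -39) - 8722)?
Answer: -1/9564 ≈ -0.00010456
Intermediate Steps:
g(a, l) = a² + 29*l
1/(g(17, -39) - 8722) = 1/((17² + 29*(-39)) - 8722) = 1/((289 - 1131) - 8722) = 1/(-842 - 8722) = 1/(-9564) = -1/9564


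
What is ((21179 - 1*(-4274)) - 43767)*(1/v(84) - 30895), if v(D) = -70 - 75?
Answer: 82042617664/145 ≈ 5.6581e+8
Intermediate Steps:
v(D) = -145
((21179 - 1*(-4274)) - 43767)*(1/v(84) - 30895) = ((21179 - 1*(-4274)) - 43767)*(1/(-145) - 30895) = ((21179 + 4274) - 43767)*(-1/145 - 30895) = (25453 - 43767)*(-4479776/145) = -18314*(-4479776/145) = 82042617664/145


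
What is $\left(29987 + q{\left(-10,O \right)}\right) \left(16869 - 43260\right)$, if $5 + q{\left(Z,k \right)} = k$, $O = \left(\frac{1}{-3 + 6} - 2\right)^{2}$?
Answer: $- \frac{2373984811}{3} \approx -7.9133 \cdot 10^{8}$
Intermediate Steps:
$O = \frac{25}{9}$ ($O = \left(\frac{1}{3} - 2\right)^{2} = \left(- \frac{5}{3}\right)^{2} = \frac{25}{9} \approx 2.7778$)
$q{\left(Z,k \right)} = -5 + k$
$\left(29987 + q{\left(-10,O \right)}\right) \left(16869 - 43260\right) = \left(29987 + \left(-5 + \frac{25}{9}\right)\right) \left(16869 - 43260\right) = \left(29987 - \frac{20}{9}\right) \left(-26391\right) = \frac{269863}{9} \left(-26391\right) = - \frac{2373984811}{3}$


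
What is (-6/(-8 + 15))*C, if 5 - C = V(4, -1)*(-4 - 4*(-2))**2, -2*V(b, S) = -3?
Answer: 114/7 ≈ 16.286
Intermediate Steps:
V(b, S) = 3/2 (V(b, S) = -1/2*(-3) = 3/2)
C = -19 (C = 5 - 3*(-4 - 4*(-2))**2/2 = 5 - 3*(-4 + 8)**2/2 = 5 - 3*4**2/2 = 5 - 3*16/2 = 5 - 1*24 = 5 - 24 = -19)
(-6/(-8 + 15))*C = -6/(-8 + 15)*(-19) = -6/7*(-19) = 114/7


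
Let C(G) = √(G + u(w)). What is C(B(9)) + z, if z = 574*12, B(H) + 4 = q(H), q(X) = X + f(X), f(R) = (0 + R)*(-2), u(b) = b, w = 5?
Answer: 6888 + 2*I*√2 ≈ 6888.0 + 2.8284*I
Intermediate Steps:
f(R) = -2*R (f(R) = R*(-2) = -2*R)
q(X) = -X (q(X) = X - 2*X = -X)
B(H) = -4 - H
C(G) = √(5 + G) (C(G) = √(G + 5) = √(5 + G))
z = 6888
C(B(9)) + z = √(5 + (-4 - 1*9)) + 6888 = √(5 + (-4 - 9)) + 6888 = √(5 - 13) + 6888 = √(-8) + 6888 = 2*I*√2 + 6888 = 6888 + 2*I*√2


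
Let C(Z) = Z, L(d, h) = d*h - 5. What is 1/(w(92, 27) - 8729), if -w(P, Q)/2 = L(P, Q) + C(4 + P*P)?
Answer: -1/30623 ≈ -3.2655e-5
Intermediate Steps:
L(d, h) = -5 + d*h
w(P, Q) = 2 - 2*P² - 2*P*Q (w(P, Q) = -2*((-5 + P*Q) + (4 + P*P)) = -2*((-5 + P*Q) + (4 + P²)) = -2*(-1 + P² + P*Q) = 2 - 2*P² - 2*P*Q)
1/(w(92, 27) - 8729) = 1/((2 - 2*92² - 2*92*27) - 8729) = 1/((2 - 2*8464 - 4968) - 8729) = 1/((2 - 16928 - 4968) - 8729) = 1/(-21894 - 8729) = 1/(-30623) = -1/30623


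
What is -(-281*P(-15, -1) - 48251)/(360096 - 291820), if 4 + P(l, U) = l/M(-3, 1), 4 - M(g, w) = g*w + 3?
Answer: 184293/273104 ≈ 0.67481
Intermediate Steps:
M(g, w) = 1 - g*w (M(g, w) = 4 - (g*w + 3) = 4 - (3 + g*w) = 4 + (-3 - g*w) = 1 - g*w)
P(l, U) = -4 + l/4 (P(l, U) = -4 + l/(1 - 1*(-3)*1) = -4 + l/(1 + 3) = -4 + l/4)
-(-281*P(-15, -1) - 48251)/(360096 - 291820) = -(-281*(-4 + (¼)*(-15)) - 48251)/(360096 - 291820) = -(-281*(-4 - 15/4) - 48251)/68276 = -(-281*(-31/4) - 48251)/68276 = -(8711/4 - 48251)/68276 = -(-184293)/(4*68276) = -1*(-184293/273104) = 184293/273104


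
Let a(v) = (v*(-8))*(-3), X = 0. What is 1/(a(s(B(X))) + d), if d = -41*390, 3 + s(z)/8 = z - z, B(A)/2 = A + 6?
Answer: -1/16566 ≈ -6.0365e-5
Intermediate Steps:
B(A) = 12 + 2*A (B(A) = 2*(A + 6) = 2*(6 + A) = 12 + 2*A)
s(z) = -24 (s(z) = -24 + 8*(z - z) = -24 + 8*0 = -24 + 0 = -24)
a(v) = 24*v (a(v) = -8*v*(-3) = 24*v)
d = -15990
1/(a(s(B(X))) + d) = 1/(24*(-24) - 15990) = 1/(-576 - 15990) = 1/(-16566) = -1/16566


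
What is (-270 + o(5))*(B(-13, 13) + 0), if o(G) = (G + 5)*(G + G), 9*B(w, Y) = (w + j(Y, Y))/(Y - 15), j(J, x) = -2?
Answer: -425/3 ≈ -141.67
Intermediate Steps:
B(w, Y) = (-2 + w)/(9*(-15 + Y)) (B(w, Y) = ((w - 2)/(Y - 15))/9 = ((-2 + w)/(-15 + Y))/9 = (-2 + w)/(9*(-15 + Y)))
o(G) = 2*G*(5 + G) (o(G) = (5 + G)*(2*G) = 2*G*(5 + G))
(-270 + o(5))*(B(-13, 13) + 0) = (-270 + 2*5*(5 + 5))*((-2 - 13)/(9*(-15 + 13)) + 0) = (-270 + 2*5*10)*((1/9)*(-15)/(-2) + 0) = (-270 + 100)*((1/9)*(-1/2)*(-15) + 0) = -170*(5/6 + 0) = -170*5/6 = -425/3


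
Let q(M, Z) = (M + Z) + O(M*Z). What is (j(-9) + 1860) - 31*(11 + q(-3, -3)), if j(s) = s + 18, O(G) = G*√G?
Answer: 877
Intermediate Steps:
O(G) = G^(3/2)
j(s) = 18 + s
q(M, Z) = M + Z + (M*Z)^(3/2) (q(M, Z) = (M + Z) + (M*Z)^(3/2) = M + Z + (M*Z)^(3/2))
(j(-9) + 1860) - 31*(11 + q(-3, -3)) = ((18 - 9) + 1860) - 31*(11 + (-3 - 3 + (-3*(-3))^(3/2))) = (9 + 1860) - 31*(11 + (-3 - 3 + 9^(3/2))) = 1869 - 31*(11 + (-3 - 3 + 27)) = 1869 - 31*(11 + 21) = 1869 - 31*32 = 1869 - 992 = 877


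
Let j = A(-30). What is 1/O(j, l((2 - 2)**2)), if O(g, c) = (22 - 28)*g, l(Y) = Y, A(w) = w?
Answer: 1/180 ≈ 0.0055556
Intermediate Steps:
j = -30
O(g, c) = -6*g
1/O(j, l((2 - 2)**2)) = 1/(-6*(-30)) = 1/180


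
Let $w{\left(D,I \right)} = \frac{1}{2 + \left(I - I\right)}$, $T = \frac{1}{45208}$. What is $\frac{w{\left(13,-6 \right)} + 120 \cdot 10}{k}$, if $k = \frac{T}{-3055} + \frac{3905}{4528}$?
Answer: $\frac{93843696102520}{67415157959} \approx 1392.0$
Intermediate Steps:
$T = \frac{1}{45208} \approx 2.212 \cdot 10^{-5}$
$w{\left(D,I \right)} = \frac{1}{2}$ ($w{\left(D,I \right)} = \frac{1}{2 + 0} = \frac{1}{2}$)
$k = \frac{67415157959}{78170509040}$ ($k = \frac{1}{45208 \left(-3055\right)} + \frac{3905}{4528} = \frac{1}{45208} \left(- \frac{1}{3055}\right) + 3905 \cdot \frac{1}{4528} = - \frac{1}{138110440} + \frac{3905}{4528} = \frac{67415157959}{78170509040} \approx 0.86241$)
$\frac{w{\left(13,-6 \right)} + 120 \cdot 10}{k} = \frac{\frac{1}{2} + 120 \cdot 10}{\frac{67415157959}{78170509040}} = \left(\frac{1}{2} + 1200\right) \frac{78170509040}{67415157959} = \frac{2401}{2} \cdot \frac{78170509040}{67415157959} = \frac{93843696102520}{67415157959}$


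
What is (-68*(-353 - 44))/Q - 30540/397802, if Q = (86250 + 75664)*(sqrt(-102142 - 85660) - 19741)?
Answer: -482046275016727588/6278254381278908931 - 13498*I*sqrt(187802)/31564720043031 ≈ -0.07678 - 1.8532e-7*I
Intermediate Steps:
Q = -3196344274 + 161914*I*sqrt(187802) (Q = 161914*(sqrt(-187802) - 19741) = 161914*(I*sqrt(187802) - 19741) = 161914*(-19741 + I*sqrt(187802)) = -3196344274 + 161914*I*sqrt(187802) ≈ -3.1963e+9 + 7.0167e+7*I)
(-68*(-353 - 44))/Q - 30540/397802 = (-68*(-353 - 44))/(-3196344274 + 161914*I*sqrt(187802)) - 30540/397802 = (-68*(-397))/(-3196344274 + 161914*I*sqrt(187802)) - 30540*1/397802 = 26996/(-3196344274 + 161914*I*sqrt(187802)) - 15270/198901 = -15270/198901 + 26996/(-3196344274 + 161914*I*sqrt(187802))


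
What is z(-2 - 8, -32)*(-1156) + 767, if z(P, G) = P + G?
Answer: 49319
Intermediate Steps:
z(P, G) = G + P
z(-2 - 8, -32)*(-1156) + 767 = (-32 + (-2 - 8))*(-1156) + 767 = (-32 - 10)*(-1156) + 767 = -42*(-1156) + 767 = 48552 + 767 = 49319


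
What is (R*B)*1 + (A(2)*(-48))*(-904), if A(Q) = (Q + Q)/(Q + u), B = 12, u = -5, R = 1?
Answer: -57844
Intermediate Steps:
A(Q) = 2*Q/(-5 + Q) (A(Q) = (Q + Q)/(Q - 5) = (2*Q)/(-5 + Q) = 2*Q/(-5 + Q))
(R*B)*1 + (A(2)*(-48))*(-904) = (1*12)*1 + ((2*2/(-5 + 2))*(-48))*(-904) = 12*1 + ((2*2/(-3))*(-48))*(-904) = 12 + ((2*2*(-⅓))*(-48))*(-904) = 12 - 4/3*(-48)*(-904) = 12 + 64*(-904) = 12 - 57856 = -57844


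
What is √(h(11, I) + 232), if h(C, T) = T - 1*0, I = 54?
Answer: √286 ≈ 16.912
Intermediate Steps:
h(C, T) = T (h(C, T) = T + 0 = T)
√(h(11, I) + 232) = √(54 + 232) = √286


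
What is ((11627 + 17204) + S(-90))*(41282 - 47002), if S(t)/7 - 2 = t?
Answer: -161389800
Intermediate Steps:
S(t) = 14 + 7*t
((11627 + 17204) + S(-90))*(41282 - 47002) = ((11627 + 17204) + (14 + 7*(-90)))*(41282 - 47002) = (28831 + (14 - 630))*(-5720) = (28831 - 616)*(-5720) = 28215*(-5720) = -161389800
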